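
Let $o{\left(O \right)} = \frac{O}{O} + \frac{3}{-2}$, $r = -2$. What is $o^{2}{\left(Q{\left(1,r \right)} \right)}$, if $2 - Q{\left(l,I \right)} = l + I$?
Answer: $\frac{1}{4} \approx 0.25$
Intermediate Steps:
$Q{\left(l,I \right)} = 2 - I - l$ ($Q{\left(l,I \right)} = 2 - \left(l + I\right) = 2 - \left(I + l\right) = 2 - I - l$)
$o{\left(O \right)} = - \frac{1}{2}$ ($o{\left(O \right)} = 1 + 3 \left(- \frac{1}{2}\right) = 1 - \frac{3}{2} = - \frac{1}{2}$)
$o^{2}{\left(Q{\left(1,r \right)} \right)} = \left(- \frac{1}{2}\right)^{2} = \frac{1}{4}$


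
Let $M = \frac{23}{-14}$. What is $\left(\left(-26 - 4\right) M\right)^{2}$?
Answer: $\frac{119025}{49} \approx 2429.1$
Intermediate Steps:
$M = - \frac{23}{14}$ ($M = 23 \left(- \frac{1}{14}\right) = - \frac{23}{14} \approx -1.6429$)
$\left(\left(-26 - 4\right) M\right)^{2} = \left(\left(-26 - 4\right) \left(- \frac{23}{14}\right)\right)^{2} = \left(\left(-30\right) \left(- \frac{23}{14}\right)\right)^{2} = \left(\frac{345}{7}\right)^{2} = \frac{119025}{49}$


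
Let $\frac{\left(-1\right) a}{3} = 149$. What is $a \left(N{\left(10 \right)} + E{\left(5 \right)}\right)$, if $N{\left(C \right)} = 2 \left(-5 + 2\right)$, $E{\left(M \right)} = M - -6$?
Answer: $-2235$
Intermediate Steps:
$a = -447$ ($a = \left(-3\right) 149 = -447$)
$E{\left(M \right)} = 6 + M$ ($E{\left(M \right)} = M + 6 = 6 + M$)
$N{\left(C \right)} = -6$ ($N{\left(C \right)} = 2 \left(-3\right) = -6$)
$a \left(N{\left(10 \right)} + E{\left(5 \right)}\right) = - 447 \left(-6 + \left(6 + 5\right)\right) = - 447 \left(-6 + 11\right) = \left(-447\right) 5 = -2235$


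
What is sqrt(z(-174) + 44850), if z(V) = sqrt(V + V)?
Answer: sqrt(44850 + 2*I*sqrt(87)) ≈ 211.78 + 0.044*I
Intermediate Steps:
z(V) = sqrt(2)*sqrt(V) (z(V) = sqrt(2*V) = sqrt(2)*sqrt(V))
sqrt(z(-174) + 44850) = sqrt(sqrt(2)*sqrt(-174) + 44850) = sqrt(sqrt(2)*(I*sqrt(174)) + 44850) = sqrt(2*I*sqrt(87) + 44850) = sqrt(44850 + 2*I*sqrt(87))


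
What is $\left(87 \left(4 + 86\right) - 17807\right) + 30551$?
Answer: $20574$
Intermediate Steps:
$\left(87 \left(4 + 86\right) - 17807\right) + 30551 = \left(87 \cdot 90 - 17807\right) + 30551 = \left(7830 - 17807\right) + 30551 = -9977 + 30551 = 20574$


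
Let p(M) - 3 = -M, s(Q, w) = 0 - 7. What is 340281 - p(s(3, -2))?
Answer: 340271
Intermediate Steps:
s(Q, w) = -7
p(M) = 3 - M
340281 - p(s(3, -2)) = 340281 - (3 - 1*(-7)) = 340281 - (3 + 7) = 340281 - 1*10 = 340281 - 10 = 340271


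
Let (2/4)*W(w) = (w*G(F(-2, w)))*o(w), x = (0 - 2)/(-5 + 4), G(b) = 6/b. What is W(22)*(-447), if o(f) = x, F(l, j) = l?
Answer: 118008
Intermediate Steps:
x = 2 (x = -2/(-1) = -2*(-1) = 2)
o(f) = 2
W(w) = -12*w (W(w) = 2*((w*(6/(-2)))*2) = 2*((w*(6*(-½)))*2) = 2*((w*(-3))*2) = 2*(-3*w*2) = 2*(-6*w) = -12*w)
W(22)*(-447) = -12*22*(-447) = -264*(-447) = 118008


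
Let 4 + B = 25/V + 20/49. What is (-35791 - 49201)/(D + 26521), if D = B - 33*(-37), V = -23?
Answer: -95785984/31259961 ≈ -3.0642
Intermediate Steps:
B = -5273/1127 (B = -4 + (25/(-23) + 20/49) = -4 + (25*(-1/23) + 20*(1/49)) = -4 + (-25/23 + 20/49) = -4 - 765/1127 = -5273/1127 ≈ -4.6788)
D = 1370794/1127 (D = -5273/1127 - 33*(-37) = -5273/1127 + 1221 = 1370794/1127 ≈ 1216.3)
(-35791 - 49201)/(D + 26521) = (-35791 - 49201)/(1370794/1127 + 26521) = -84992/31259961/1127 = -84992*1127/31259961 = -95785984/31259961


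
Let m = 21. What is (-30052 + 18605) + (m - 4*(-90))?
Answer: -11066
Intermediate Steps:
(-30052 + 18605) + (m - 4*(-90)) = (-30052 + 18605) + (21 - 4*(-90)) = -11447 + (21 + 360) = -11447 + 381 = -11066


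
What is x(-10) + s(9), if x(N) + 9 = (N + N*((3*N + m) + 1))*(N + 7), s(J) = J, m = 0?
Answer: -840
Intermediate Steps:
x(N) = -9 + (7 + N)*(N + N*(1 + 3*N)) (x(N) = -9 + (N + N*((3*N + 0) + 1))*(N + 7) = -9 + (N + N*(3*N + 1))*(7 + N) = -9 + (N + N*(1 + 3*N))*(7 + N) = -9 + (7 + N)*(N + N*(1 + 3*N)))
x(-10) + s(9) = (-9 + 3*(-10)**3 + 14*(-10) + 23*(-10)**2) + 9 = (-9 + 3*(-1000) - 140 + 23*100) + 9 = (-9 - 3000 - 140 + 2300) + 9 = -849 + 9 = -840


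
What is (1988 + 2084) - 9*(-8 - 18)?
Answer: 4306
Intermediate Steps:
(1988 + 2084) - 9*(-8 - 18) = 4072 - 9*(-26) = 4072 + 234 = 4306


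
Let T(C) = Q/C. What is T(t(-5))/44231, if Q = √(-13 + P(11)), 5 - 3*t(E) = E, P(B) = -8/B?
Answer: 3*I*√1661/4865410 ≈ 2.513e-5*I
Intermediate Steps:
t(E) = 5/3 - E/3
Q = I*√1661/11 (Q = √(-13 - 8/11) = √(-151/11) = I*√1661/11 ≈ 3.705*I)
T(C) = I*√1661/(11*C) (T(C) = (I*√1661/11)/C = I*√1661/(11*C))
T(t(-5))/44231 = (I*√1661/(11*(5/3 - ⅓*(-5))))/44231 = (I*√1661/(11*(5/3 + 5/3)))*(1/44231) = (I*√1661/(11*(10/3)))*(1/44231) = ((1/11)*I*√1661*(3/10))*(1/44231) = (3*I*√1661/110)*(1/44231) = 3*I*√1661/4865410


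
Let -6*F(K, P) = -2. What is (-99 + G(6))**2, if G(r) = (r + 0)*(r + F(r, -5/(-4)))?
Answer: 3721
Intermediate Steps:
F(K, P) = 1/3 (F(K, P) = -1/6*(-2) = 1/3)
G(r) = r*(1/3 + r) (G(r) = (r + 0)*(r + 1/3) = r*(1/3 + r))
(-99 + G(6))**2 = (-99 + 6*(1/3 + 6))**2 = (-99 + 6*(19/3))**2 = (-99 + 38)**2 = (-61)**2 = 3721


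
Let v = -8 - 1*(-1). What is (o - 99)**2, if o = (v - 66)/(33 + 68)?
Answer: 101445184/10201 ≈ 9944.6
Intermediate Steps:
v = -7 (v = -8 + 1 = -7)
o = -73/101 (o = (-7 - 66)/(33 + 68) = -73/101 ≈ -0.72277)
(o - 99)**2 = (-73/101 - 99)**2 = (-10072/101)**2 = 101445184/10201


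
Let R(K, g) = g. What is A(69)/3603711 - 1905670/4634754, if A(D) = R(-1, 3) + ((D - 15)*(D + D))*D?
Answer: -747389191226/2783718995349 ≈ -0.26849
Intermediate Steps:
A(D) = 3 + 2*D**2*(-15 + D) (A(D) = 3 + ((D - 15)*(D + D))*D = 3 + ((-15 + D)*(2*D))*D = 3 + (2*D*(-15 + D))*D = 3 + 2*D**2*(-15 + D))
A(69)/3603711 - 1905670/4634754 = (3 - 30*69**2 + 2*69**3)/3603711 - 1905670/4634754 = (3 - 30*4761 + 2*328509)*(1/3603711) - 1905670*1/4634754 = (3 - 142830 + 657018)*(1/3603711) - 952835/2317377 = 514191*(1/3603711) - 952835/2317377 = 171397/1201237 - 952835/2317377 = -747389191226/2783718995349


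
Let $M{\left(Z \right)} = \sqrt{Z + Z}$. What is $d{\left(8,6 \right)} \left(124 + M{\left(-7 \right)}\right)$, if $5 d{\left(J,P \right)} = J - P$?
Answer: $\frac{248}{5} + \frac{2 i \sqrt{14}}{5} \approx 49.6 + 1.4967 i$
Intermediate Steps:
$M{\left(Z \right)} = \sqrt{2} \sqrt{Z}$ ($M{\left(Z \right)} = \sqrt{2 Z} = \sqrt{2} \sqrt{Z}$)
$d{\left(J,P \right)} = - \frac{P}{5} + \frac{J}{5}$ ($d{\left(J,P \right)} = \frac{J - P}{5} = - \frac{P}{5} + \frac{J}{5}$)
$d{\left(8,6 \right)} \left(124 + M{\left(-7 \right)}\right) = \left(\left(- \frac{1}{5}\right) 6 + \frac{1}{5} \cdot 8\right) \left(124 + \sqrt{2} \sqrt{-7}\right) = \left(- \frac{6}{5} + \frac{8}{5}\right) \left(124 + \sqrt{2} i \sqrt{7}\right) = \frac{2 \left(124 + i \sqrt{14}\right)}{5} = \frac{248}{5} + \frac{2 i \sqrt{14}}{5}$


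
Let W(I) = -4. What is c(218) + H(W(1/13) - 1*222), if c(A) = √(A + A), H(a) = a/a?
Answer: 1 + 2*√109 ≈ 21.881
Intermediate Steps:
H(a) = 1
c(A) = √2*√A (c(A) = √(2*A) = √2*√A)
c(218) + H(W(1/13) - 1*222) = √2*√218 + 1 = 2*√109 + 1 = 1 + 2*√109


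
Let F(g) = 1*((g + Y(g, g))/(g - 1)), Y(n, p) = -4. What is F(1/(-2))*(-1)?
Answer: -3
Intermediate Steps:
F(g) = (-4 + g)/(-1 + g) (F(g) = 1*((g - 4)/(g - 1)) = 1*((-4 + g)/(-1 + g)) = (-4 + g)/(-1 + g))
F(1/(-2))*(-1) = ((-4 + 1/(-2))/(-1 + 1/(-2)))*(-1) = ((-4 - 1/2)/(-1 - 1/2))*(-1) = (-9/2/(-3/2))*(-1) = -2/3*(-9/2)*(-1) = 3*(-1) = -3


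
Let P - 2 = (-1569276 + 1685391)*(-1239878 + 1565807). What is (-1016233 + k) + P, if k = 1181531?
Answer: 37845411135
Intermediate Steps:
P = 37845245837 (P = 2 + (-1569276 + 1685391)*(-1239878 + 1565807) = 2 + 116115*325929 = 2 + 37845245835 = 37845245837)
(-1016233 + k) + P = (-1016233 + 1181531) + 37845245837 = 165298 + 37845245837 = 37845411135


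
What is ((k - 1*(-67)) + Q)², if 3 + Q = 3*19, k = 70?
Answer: 36481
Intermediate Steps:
Q = 54 (Q = -3 + 3*19 = -3 + 57 = 54)
((k - 1*(-67)) + Q)² = ((70 - 1*(-67)) + 54)² = ((70 + 67) + 54)² = (137 + 54)² = 191² = 36481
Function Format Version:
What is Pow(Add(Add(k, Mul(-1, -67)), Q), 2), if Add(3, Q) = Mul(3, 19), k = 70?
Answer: 36481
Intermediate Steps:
Q = 54 (Q = Add(-3, Mul(3, 19)) = Add(-3, 57) = 54)
Pow(Add(Add(k, Mul(-1, -67)), Q), 2) = Pow(Add(Add(70, Mul(-1, -67)), 54), 2) = Pow(Add(Add(70, 67), 54), 2) = Pow(Add(137, 54), 2) = Pow(191, 2) = 36481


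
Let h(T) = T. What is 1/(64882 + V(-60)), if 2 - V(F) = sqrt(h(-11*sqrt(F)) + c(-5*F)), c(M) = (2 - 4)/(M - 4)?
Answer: 74/(4801416 - sqrt(37)*sqrt(-1 - 3256*I*sqrt(15))) ≈ 1.5414e-5 - 1.5508e-9*I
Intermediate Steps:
c(M) = -2/(-4 + M)
V(F) = 2 - sqrt(-11*sqrt(F) - 2/(-4 - 5*F))
1/(64882 + V(-60)) = 1/(64882 + (2 - sqrt(-(-2 + 44*sqrt(-60) + 55*(-60)**(3/2))/(4 + 5*(-60))))) = 1/(64882 + (2 - sqrt(-(-2 + 44*(2*I*sqrt(15)) + 55*(-120*I*sqrt(15)))/(4 - 300)))) = 1/(64882 + (2 - sqrt(-1*(-2 + 88*I*sqrt(15) - 6600*I*sqrt(15))/(-296)))) = 1/(64882 + (2 - sqrt(-1*(-1/296)*(-2 - 6512*I*sqrt(15))))) = 1/(64882 + (2 - sqrt(-1/148 - 22*I*sqrt(15)))) = 1/(64884 - sqrt(-1/148 - 22*I*sqrt(15)))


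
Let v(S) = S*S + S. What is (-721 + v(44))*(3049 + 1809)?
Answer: 6116222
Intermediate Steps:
v(S) = S + S² (v(S) = S² + S = S + S²)
(-721 + v(44))*(3049 + 1809) = (-721 + 44*(1 + 44))*(3049 + 1809) = (-721 + 44*45)*4858 = (-721 + 1980)*4858 = 1259*4858 = 6116222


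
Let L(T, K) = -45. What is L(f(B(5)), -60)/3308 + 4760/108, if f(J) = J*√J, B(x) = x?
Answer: 3935305/89316 ≈ 44.060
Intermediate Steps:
f(J) = J^(3/2)
L(f(B(5)), -60)/3308 + 4760/108 = -45/3308 + 4760/108 = -45*1/3308 + 4760*(1/108) = -45/3308 + 1190/27 = 3935305/89316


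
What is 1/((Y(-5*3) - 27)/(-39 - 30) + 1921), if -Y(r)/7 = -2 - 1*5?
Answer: 69/132527 ≈ 0.00052065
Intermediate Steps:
Y(r) = 49 (Y(r) = -7*(-2 - 1*5) = -7*(-2 - 5) = -7*(-7) = 49)
1/((Y(-5*3) - 27)/(-39 - 30) + 1921) = 1/((49 - 27)/(-39 - 30) + 1921) = 1/(22/(-69) + 1921) = 1/(-1/69*22 + 1921) = 1/(-22/69 + 1921) = 1/(132527/69) = 69/132527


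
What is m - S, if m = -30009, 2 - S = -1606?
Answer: -31617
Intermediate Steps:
S = 1608 (S = 2 - 1*(-1606) = 2 + 1606 = 1608)
m - S = -30009 - 1*1608 = -30009 - 1608 = -31617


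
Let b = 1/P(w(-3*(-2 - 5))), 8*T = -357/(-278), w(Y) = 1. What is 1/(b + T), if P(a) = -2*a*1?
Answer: -2224/755 ≈ -2.9457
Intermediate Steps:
T = 357/2224 (T = (-357/(-278))/8 = (-357*(-1)/278)/8 = (-1*(-357/278))/8 = (1/8)*(357/278) = 357/2224 ≈ 0.16052)
P(a) = -2*a
b = -1/2 (b = 1/(-2*1) = 1/(-2) = -1/2 ≈ -0.50000)
1/(b + T) = 1/(-1/2 + 357/2224) = 1/(-755/2224) = -2224/755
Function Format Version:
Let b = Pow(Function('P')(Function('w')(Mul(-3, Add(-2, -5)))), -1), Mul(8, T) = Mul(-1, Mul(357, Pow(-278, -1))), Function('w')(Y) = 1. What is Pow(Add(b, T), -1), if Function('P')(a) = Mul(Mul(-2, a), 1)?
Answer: Rational(-2224, 755) ≈ -2.9457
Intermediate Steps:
T = Rational(357, 2224) (T = Mul(Rational(1, 8), Mul(-1, Mul(357, Pow(-278, -1)))) = Mul(Rational(1, 8), Mul(-1, Mul(357, Rational(-1, 278)))) = Mul(Rational(1, 8), Mul(-1, Rational(-357, 278))) = Mul(Rational(1, 8), Rational(357, 278)) = Rational(357, 2224) ≈ 0.16052)
Function('P')(a) = Mul(-2, a)
b = Rational(-1, 2) (b = Pow(Mul(-2, 1), -1) = Pow(-2, -1) = Rational(-1, 2) ≈ -0.50000)
Pow(Add(b, T), -1) = Pow(Add(Rational(-1, 2), Rational(357, 2224)), -1) = Pow(Rational(-755, 2224), -1) = Rational(-2224, 755)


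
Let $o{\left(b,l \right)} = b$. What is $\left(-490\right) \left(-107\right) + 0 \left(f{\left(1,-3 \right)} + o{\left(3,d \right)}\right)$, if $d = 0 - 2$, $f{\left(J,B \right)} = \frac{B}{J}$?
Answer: $52430$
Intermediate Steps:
$d = -2$ ($d = 0 - 2 = -2$)
$\left(-490\right) \left(-107\right) + 0 \left(f{\left(1,-3 \right)} + o{\left(3,d \right)}\right) = \left(-490\right) \left(-107\right) + 0 \left(- \frac{3}{1} + 3\right) = 52430 + 0 \left(\left(-3\right) 1 + 3\right) = 52430 + 0 \left(-3 + 3\right) = 52430 + 0 \cdot 0 = 52430 + 0 = 52430$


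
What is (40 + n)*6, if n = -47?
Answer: -42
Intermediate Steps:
(40 + n)*6 = (40 - 47)*6 = -7*6 = -42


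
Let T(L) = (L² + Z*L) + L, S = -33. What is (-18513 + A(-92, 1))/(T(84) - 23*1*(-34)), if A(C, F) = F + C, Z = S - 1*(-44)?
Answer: -9302/4423 ≈ -2.1031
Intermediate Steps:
Z = 11 (Z = -33 - 1*(-44) = -33 + 44 = 11)
A(C, F) = C + F
T(L) = L² + 12*L (T(L) = (L² + 11*L) + L = L² + 12*L)
(-18513 + A(-92, 1))/(T(84) - 23*1*(-34)) = (-18513 + (-92 + 1))/(84*(12 + 84) - 23*1*(-34)) = (-18513 - 91)/(84*96 - 23*(-34)) = -18604/(8064 + 782) = -18604/8846 = -18604*1/8846 = -9302/4423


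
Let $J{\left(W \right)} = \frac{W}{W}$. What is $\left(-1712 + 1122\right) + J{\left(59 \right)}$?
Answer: $-589$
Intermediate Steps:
$J{\left(W \right)} = 1$
$\left(-1712 + 1122\right) + J{\left(59 \right)} = \left(-1712 + 1122\right) + 1 = -590 + 1 = -589$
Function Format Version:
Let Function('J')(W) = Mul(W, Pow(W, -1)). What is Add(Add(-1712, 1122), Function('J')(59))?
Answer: -589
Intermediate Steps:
Function('J')(W) = 1
Add(Add(-1712, 1122), Function('J')(59)) = Add(Add(-1712, 1122), 1) = Add(-590, 1) = -589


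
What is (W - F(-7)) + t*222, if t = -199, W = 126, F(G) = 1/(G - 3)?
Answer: -440519/10 ≈ -44052.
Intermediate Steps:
F(G) = 1/(-3 + G)
(W - F(-7)) + t*222 = (126 - 1/(-3 - 7)) - 199*222 = (126 - 1/(-10)) - 44178 = (126 - 1*(-1/10)) - 44178 = (126 + 1/10) - 44178 = 1261/10 - 44178 = -440519/10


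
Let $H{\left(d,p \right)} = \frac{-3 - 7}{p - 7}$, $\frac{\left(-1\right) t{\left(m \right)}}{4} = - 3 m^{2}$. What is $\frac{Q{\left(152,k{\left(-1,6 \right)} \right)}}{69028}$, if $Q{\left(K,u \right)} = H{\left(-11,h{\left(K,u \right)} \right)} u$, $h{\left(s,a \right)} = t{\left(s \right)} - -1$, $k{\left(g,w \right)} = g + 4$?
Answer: $- \frac{5}{3189576796} \approx -1.5676 \cdot 10^{-9}$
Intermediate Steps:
$t{\left(m \right)} = 12 m^{2}$ ($t{\left(m \right)} = - 4 \left(- 3 m^{2}\right) = 12 m^{2}$)
$k{\left(g,w \right)} = 4 + g$
$h{\left(s,a \right)} = 1 + 12 s^{2}$ ($h{\left(s,a \right)} = 12 s^{2} - -1 = 12 s^{2} + 1 = 1 + 12 s^{2}$)
$H{\left(d,p \right)} = - \frac{10}{-7 + p}$
$Q{\left(K,u \right)} = - \frac{10 u}{-6 + 12 K^{2}}$ ($Q{\left(K,u \right)} = - \frac{10}{-7 + \left(1 + 12 K^{2}\right)} u = - \frac{10}{-6 + 12 K^{2}} u = - \frac{10 u}{-6 + 12 K^{2}}$)
$\frac{Q{\left(152,k{\left(-1,6 \right)} \right)}}{69028} = \frac{\left(-5\right) \left(4 - 1\right) \frac{1}{-3 + 6 \cdot 152^{2}}}{69028} = \left(-5\right) 3 \frac{1}{-3 + 6 \cdot 23104} \cdot \frac{1}{69028} = \left(-5\right) 3 \frac{1}{-3 + 138624} \cdot \frac{1}{69028} = \left(-5\right) 3 \cdot \frac{1}{138621} \cdot \frac{1}{69028} = \left(- \frac{5}{46207}\right) \frac{1}{69028} = - \frac{5}{3189576796}$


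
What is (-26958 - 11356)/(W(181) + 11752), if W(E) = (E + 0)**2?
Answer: -38314/44513 ≈ -0.86074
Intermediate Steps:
W(E) = E**2
(-26958 - 11356)/(W(181) + 11752) = (-26958 - 11356)/(181**2 + 11752) = -38314/(32761 + 11752) = -38314/44513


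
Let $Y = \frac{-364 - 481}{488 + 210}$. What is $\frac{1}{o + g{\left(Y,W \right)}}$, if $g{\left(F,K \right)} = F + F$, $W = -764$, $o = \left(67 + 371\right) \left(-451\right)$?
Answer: $- \frac{349}{68941607} \approx -5.0623 \cdot 10^{-6}$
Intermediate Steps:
$o = -197538$ ($o = 438 \left(-451\right) = -197538$)
$Y = - \frac{845}{698} \approx -1.2106$
$g{\left(F,K \right)} = 2 F$
$\frac{1}{o + g{\left(Y,W \right)}} = \frac{1}{-197538 + 2 \left(- \frac{845}{698}\right)} = \frac{1}{-197538 - \frac{845}{349}} = \frac{1}{- \frac{68941607}{349}} = - \frac{349}{68941607}$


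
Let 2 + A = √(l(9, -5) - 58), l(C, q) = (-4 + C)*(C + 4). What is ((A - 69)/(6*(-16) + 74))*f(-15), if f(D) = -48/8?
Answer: -213/11 + 3*√7/11 ≈ -18.642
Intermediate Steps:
f(D) = -6 (f(D) = -48*⅛ = -6)
l(C, q) = (-4 + C)*(4 + C)
A = -2 + √7 (A = -2 + √((-16 + 9²) - 58) = -2 + √((-16 + 81) - 58) = -2 + √(65 - 58) = -2 + √7 ≈ 0.64575)
((A - 69)/(6*(-16) + 74))*f(-15) = (((-2 + √7) - 69)/(6*(-16) + 74))*(-6) = ((-71 + √7)/(-96 + 74))*(-6) = ((-71 + √7)/(-22))*(-6) = ((-71 + √7)*(-1/22))*(-6) = (71/22 - √7/22)*(-6) = -213/11 + 3*√7/11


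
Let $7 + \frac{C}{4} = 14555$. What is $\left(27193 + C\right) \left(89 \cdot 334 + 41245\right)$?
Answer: $6059858835$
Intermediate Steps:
$C = 58192$ ($C = -28 + 4 \cdot 14555 = -28 + 58220 = 58192$)
$\left(27193 + C\right) \left(89 \cdot 334 + 41245\right) = \left(27193 + 58192\right) \left(89 \cdot 334 + 41245\right) = 85385 \left(29726 + 41245\right) = 85385 \cdot 70971 = 6059858835$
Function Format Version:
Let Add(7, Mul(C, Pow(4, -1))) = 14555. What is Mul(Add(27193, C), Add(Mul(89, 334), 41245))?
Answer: 6059858835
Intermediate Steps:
C = 58192 (C = Add(-28, Mul(4, 14555)) = Add(-28, 58220) = 58192)
Mul(Add(27193, C), Add(Mul(89, 334), 41245)) = Mul(Add(27193, 58192), Add(Mul(89, 334), 41245)) = Mul(85385, Add(29726, 41245)) = Mul(85385, 70971) = 6059858835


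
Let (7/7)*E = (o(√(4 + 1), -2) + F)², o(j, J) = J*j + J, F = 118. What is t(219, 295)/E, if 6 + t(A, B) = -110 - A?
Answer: -1128615/45131524 - 9715*√5/11282881 ≈ -0.026933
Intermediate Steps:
o(j, J) = J + J*j
E = (116 - 2*√5)² (E = (-2*(1 + √(4 + 1)) + 118)² = (-2*(1 + √5) + 118)² = ((-2 - 2*√5) + 118)² = (116 - 2*√5)² ≈ 12438.)
t(A, B) = -116 - A (t(A, B) = -6 + (-110 - A) = -116 - A)
t(219, 295)/E = (-116 - 1*219)/(13476 - 464*√5) = (-116 - 219)/(13476 - 464*√5) = -335/(13476 - 464*√5)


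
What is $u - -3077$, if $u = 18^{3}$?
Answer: $8909$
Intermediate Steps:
$u = 5832$
$u - -3077 = 5832 - -3077 = 5832 + 3077 = 8909$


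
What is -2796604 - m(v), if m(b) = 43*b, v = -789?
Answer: -2762677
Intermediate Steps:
-2796604 - m(v) = -2796604 - 43*(-789) = -2796604 - 1*(-33927) = -2796604 + 33927 = -2762677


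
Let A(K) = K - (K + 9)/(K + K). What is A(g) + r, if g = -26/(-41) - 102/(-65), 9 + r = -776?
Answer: -24579349737/31297760 ≈ -785.34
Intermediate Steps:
r = -785 (r = -9 - 776 = -785)
g = 5872/2665 (g = -26*(-1/41) - 102*(-1/65) = 26/41 + 102/65 = 5872/2665 ≈ 2.2034)
A(K) = K - (9 + K)/(2*K)
A(g) + r = (-½ + 5872/2665 - 9/(2*5872/2665)) - 785 = (-½ + 5872/2665 - 9/2*2665/5872) - 785 = (-½ + 5872/2665 - 23985/11744) - 785 = -10608137/31297760 - 785 = -24579349737/31297760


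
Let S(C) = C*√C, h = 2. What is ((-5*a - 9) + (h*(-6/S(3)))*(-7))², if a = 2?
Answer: 1867/3 - 1064*√3/3 ≈ 8.0327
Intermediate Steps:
S(C) = C^(3/2)
((-5*a - 9) + (h*(-6/S(3)))*(-7))² = ((-5*2 - 9) + (2*(-6*√3/9))*(-7))² = ((-10 - 9) + (2*(-6*√3/9))*(-7))² = (-19 + (2*(-2*√3/3))*(-7))² = (-19 - 4*√3/3*(-7))² = (-19 + 28*√3/3)²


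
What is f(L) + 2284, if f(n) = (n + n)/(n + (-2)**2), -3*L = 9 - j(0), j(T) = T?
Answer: 2278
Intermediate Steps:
L = -3 (L = -(9 - 1*0)/3 = -(9 + 0)/3 = -1/3*9 = -3)
f(n) = 2*n/(4 + n) (f(n) = (2*n)/(n + 4) = (2*n)/(4 + n) = 2*n/(4 + n))
f(L) + 2284 = 2*(-3)/(4 - 3) + 2284 = 2*(-3)/1 + 2284 = 2*(-3)*1 + 2284 = -6 + 2284 = 2278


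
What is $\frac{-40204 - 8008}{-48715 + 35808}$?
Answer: $\frac{48212}{12907} \approx 3.7353$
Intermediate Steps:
$\frac{-40204 - 8008}{-48715 + 35808} = - \frac{48212}{-12907} = \left(-48212\right) \left(- \frac{1}{12907}\right) = \frac{48212}{12907}$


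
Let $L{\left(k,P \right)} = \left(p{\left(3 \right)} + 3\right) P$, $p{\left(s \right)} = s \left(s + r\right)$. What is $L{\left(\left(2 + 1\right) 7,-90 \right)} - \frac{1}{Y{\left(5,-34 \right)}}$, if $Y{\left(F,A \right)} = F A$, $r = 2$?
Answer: $- \frac{275399}{170} \approx -1620.0$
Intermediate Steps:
$p{\left(s \right)} = s \left(2 + s\right)$ ($p{\left(s \right)} = s \left(s + 2\right) = s \left(2 + s\right)$)
$Y{\left(F,A \right)} = A F$
$L{\left(k,P \right)} = 18 P$ ($L{\left(k,P \right)} = \left(3 \left(2 + 3\right) + 3\right) P = \left(3 \cdot 5 + 3\right) P = \left(15 + 3\right) P = 18 P$)
$L{\left(\left(2 + 1\right) 7,-90 \right)} - \frac{1}{Y{\left(5,-34 \right)}} = 18 \left(-90\right) - \frac{1}{\left(-34\right) 5} = -1620 - \frac{1}{-170} = -1620 - - \frac{1}{170} = -1620 + \frac{1}{170} = - \frac{275399}{170}$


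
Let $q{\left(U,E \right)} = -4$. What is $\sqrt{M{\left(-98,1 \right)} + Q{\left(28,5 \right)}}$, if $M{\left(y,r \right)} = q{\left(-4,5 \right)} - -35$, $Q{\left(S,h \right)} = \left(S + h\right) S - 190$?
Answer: $3 \sqrt{85} \approx 27.659$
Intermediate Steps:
$Q{\left(S,h \right)} = -190 + S \left(S + h\right)$ ($Q{\left(S,h \right)} = S \left(S + h\right) - 190 = -190 + S \left(S + h\right)$)
$M{\left(y,r \right)} = 31$ ($M{\left(y,r \right)} = -4 - -35 = -4 + 35 = 31$)
$\sqrt{M{\left(-98,1 \right)} + Q{\left(28,5 \right)}} = \sqrt{31 + \left(-190 + 28^{2} + 28 \cdot 5\right)} = \sqrt{31 + \left(-190 + 784 + 140\right)} = \sqrt{31 + 734} = \sqrt{765} = 3 \sqrt{85}$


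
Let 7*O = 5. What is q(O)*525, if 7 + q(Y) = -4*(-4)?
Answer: 4725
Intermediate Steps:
O = 5/7 (O = (⅐)*5 = 5/7 ≈ 0.71429)
q(Y) = 9 (q(Y) = -7 - 4*(-4) = -7 + 16 = 9)
q(O)*525 = 9*525 = 4725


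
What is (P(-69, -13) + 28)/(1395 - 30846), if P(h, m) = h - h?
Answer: -28/29451 ≈ -0.00095073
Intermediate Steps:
P(h, m) = 0
(P(-69, -13) + 28)/(1395 - 30846) = (0 + 28)/(1395 - 30846) = 28/(-29451) = 28*(-1/29451) = -28/29451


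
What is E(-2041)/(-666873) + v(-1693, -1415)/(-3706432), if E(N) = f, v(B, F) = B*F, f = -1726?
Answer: -1591160322803/2471719427136 ≈ -0.64375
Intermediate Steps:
E(N) = -1726
E(-2041)/(-666873) + v(-1693, -1415)/(-3706432) = -1726/(-666873) - 1693*(-1415)/(-3706432) = -1726*(-1/666873) + 2395595*(-1/3706432) = 1726/666873 - 2395595/3706432 = -1591160322803/2471719427136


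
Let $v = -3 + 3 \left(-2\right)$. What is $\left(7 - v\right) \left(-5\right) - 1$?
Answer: $-81$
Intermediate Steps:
$v = -9$ ($v = -3 - 6 = -9$)
$\left(7 - v\right) \left(-5\right) - 1 = \left(7 - -9\right) \left(-5\right) - 1 = \left(7 + 9\right) \left(-5\right) - 1 = 16 \left(-5\right) - 1 = -80 - 1 = -81$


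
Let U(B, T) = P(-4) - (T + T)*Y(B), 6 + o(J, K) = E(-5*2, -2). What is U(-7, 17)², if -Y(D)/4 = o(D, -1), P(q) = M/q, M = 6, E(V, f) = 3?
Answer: 670761/4 ≈ 1.6769e+5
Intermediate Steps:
o(J, K) = -3 (o(J, K) = -6 + 3 = -3)
P(q) = 6/q
Y(D) = 12 (Y(D) = -4*(-3) = 12)
U(B, T) = -3/2 - 24*T (U(B, T) = 6/(-4) - (T + T)*12 = 6*(-¼) - 2*T*12 = -3/2 - 24*T)
U(-7, 17)² = (-3/2 - 24*17)² = (-3/2 - 408)² = (-819/2)² = 670761/4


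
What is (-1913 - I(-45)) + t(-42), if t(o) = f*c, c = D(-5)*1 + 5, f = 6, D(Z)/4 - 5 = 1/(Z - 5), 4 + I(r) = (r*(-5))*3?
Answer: -12182/5 ≈ -2436.4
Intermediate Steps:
I(r) = -4 - 15*r (I(r) = -4 + (r*(-5))*3 = -4 - 5*r*3 = -4 - 15*r)
D(Z) = 20 + 4/(-5 + Z) (D(Z) = 20 + 4/(Z - 5) = 20 + 4/(-5 + Z))
c = 123/5 (c = (4*(-24 + 5*(-5))/(-5 - 5))*1 + 5 = (4*(-24 - 25)/(-10))*1 + 5 = (4*(-⅒)*(-49))*1 + 5 = (98/5)*1 + 5 = 98/5 + 5 = 123/5 ≈ 24.600)
t(o) = 738/5 (t(o) = 6*(123/5) = 738/5)
(-1913 - I(-45)) + t(-42) = (-1913 - (-4 - 15*(-45))) + 738/5 = (-1913 - (-4 + 675)) + 738/5 = (-1913 - 1*671) + 738/5 = (-1913 - 671) + 738/5 = -2584 + 738/5 = -12182/5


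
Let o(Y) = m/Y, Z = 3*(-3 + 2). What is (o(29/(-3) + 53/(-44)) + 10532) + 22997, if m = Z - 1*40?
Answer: 48119791/1435 ≈ 33533.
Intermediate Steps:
Z = -3 (Z = 3*(-1) = -3)
m = -43 (m = -3 - 1*40 = -3 - 40 = -43)
o(Y) = -43/Y
(o(29/(-3) + 53/(-44)) + 10532) + 22997 = (-43/(29/(-3) + 53/(-44)) + 10532) + 22997 = (-43/(29*(-⅓) + 53*(-1/44)) + 10532) + 22997 = (-43/(-29/3 - 53/44) + 10532) + 22997 = (-43/(-1435/132) + 10532) + 22997 = (-43*(-132/1435) + 10532) + 22997 = (5676/1435 + 10532) + 22997 = 15119096/1435 + 22997 = 48119791/1435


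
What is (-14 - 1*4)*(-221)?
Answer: 3978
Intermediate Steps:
(-14 - 1*4)*(-221) = (-14 - 4)*(-221) = -18*(-221) = 3978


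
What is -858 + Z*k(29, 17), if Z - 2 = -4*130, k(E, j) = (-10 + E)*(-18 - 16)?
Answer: 333770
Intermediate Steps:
k(E, j) = 340 - 34*E (k(E, j) = (-10 + E)*(-34) = 340 - 34*E)
Z = -518 (Z = 2 - 4*130 = 2 - 520 = -518)
-858 + Z*k(29, 17) = -858 - 518*(340 - 34*29) = -858 - 518*(340 - 986) = -858 - 518*(-646) = -858 + 334628 = 333770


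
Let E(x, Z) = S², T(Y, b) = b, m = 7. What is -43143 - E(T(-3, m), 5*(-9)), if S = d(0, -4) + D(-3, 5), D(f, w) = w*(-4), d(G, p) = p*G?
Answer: -43543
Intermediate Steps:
d(G, p) = G*p
D(f, w) = -4*w
S = -20 (S = 0*(-4) - 4*5 = 0 - 20 = -20)
E(x, Z) = 400 (E(x, Z) = (-20)² = 400)
-43143 - E(T(-3, m), 5*(-9)) = -43143 - 1*400 = -43143 - 400 = -43543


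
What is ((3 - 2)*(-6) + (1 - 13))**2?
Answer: 324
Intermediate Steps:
((3 - 2)*(-6) + (1 - 13))**2 = (1*(-6) - 12)**2 = (-6 - 12)**2 = (-18)**2 = 324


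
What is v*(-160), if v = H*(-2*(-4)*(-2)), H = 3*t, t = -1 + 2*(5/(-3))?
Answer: -33280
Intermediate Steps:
t = -13/3 (t = -1 + 2*(5*(-⅓)) = -1 + 2*(-5/3) = -1 - 10/3 = -13/3 ≈ -4.3333)
H = -13 (H = 3*(-13/3) = -13)
v = 208 (v = -13*(-2*(-4))*(-2) = -104*(-2) = -13*(-16) = 208)
v*(-160) = 208*(-160) = -33280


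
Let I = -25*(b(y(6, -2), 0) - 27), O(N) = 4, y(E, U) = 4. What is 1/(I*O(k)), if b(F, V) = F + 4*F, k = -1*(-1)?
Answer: 1/700 ≈ 0.0014286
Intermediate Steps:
k = 1
b(F, V) = 5*F
I = 175 (I = -25*(5*4 - 27) = -25*(20 - 27) = -25*(-7) = 175)
1/(I*O(k)) = 1/(175*4) = 1/700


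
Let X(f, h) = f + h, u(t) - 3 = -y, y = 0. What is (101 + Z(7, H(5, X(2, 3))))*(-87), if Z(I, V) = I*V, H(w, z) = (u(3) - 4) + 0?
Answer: -8178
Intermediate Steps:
u(t) = 3 (u(t) = 3 - 1*0 = 3 + 0 = 3)
H(w, z) = -1 (H(w, z) = (3 - 4) + 0 = -1 + 0 = -1)
(101 + Z(7, H(5, X(2, 3))))*(-87) = (101 + 7*(-1))*(-87) = (101 - 7)*(-87) = 94*(-87) = -8178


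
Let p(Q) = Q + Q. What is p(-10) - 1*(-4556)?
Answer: 4536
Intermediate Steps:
p(Q) = 2*Q
p(-10) - 1*(-4556) = 2*(-10) - 1*(-4556) = -20 + 4556 = 4536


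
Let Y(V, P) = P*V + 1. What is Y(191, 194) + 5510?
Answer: 42565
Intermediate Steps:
Y(V, P) = 1 + P*V
Y(191, 194) + 5510 = (1 + 194*191) + 5510 = (1 + 37054) + 5510 = 37055 + 5510 = 42565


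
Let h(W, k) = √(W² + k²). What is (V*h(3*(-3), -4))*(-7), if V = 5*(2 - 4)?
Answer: 70*√97 ≈ 689.42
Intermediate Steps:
V = -10 (V = 5*(-2) = -10)
(V*h(3*(-3), -4))*(-7) = -10*√((3*(-3))² + (-4)²)*(-7) = -10*√((-9)² + 16)*(-7) = -10*√(81 + 16)*(-7) = -10*√97*(-7) = 70*√97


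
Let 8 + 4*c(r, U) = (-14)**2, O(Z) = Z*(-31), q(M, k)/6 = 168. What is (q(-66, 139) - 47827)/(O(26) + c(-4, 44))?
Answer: 46819/759 ≈ 61.685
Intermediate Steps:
q(M, k) = 1008 (q(M, k) = 6*168 = 1008)
O(Z) = -31*Z
c(r, U) = 47 (c(r, U) = -2 + (1/4)*(-14)**2 = -2 + (1/4)*196 = -2 + 49 = 47)
(q(-66, 139) - 47827)/(O(26) + c(-4, 44)) = (1008 - 47827)/(-31*26 + 47) = -46819/(-806 + 47) = -46819/(-759) = -46819*(-1/759) = 46819/759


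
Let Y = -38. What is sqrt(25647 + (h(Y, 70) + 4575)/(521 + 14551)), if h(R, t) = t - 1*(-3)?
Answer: sqrt(22758498159)/942 ≈ 160.15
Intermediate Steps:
h(R, t) = 3 + t (h(R, t) = t + 3 = 3 + t)
sqrt(25647 + (h(Y, 70) + 4575)/(521 + 14551)) = sqrt(25647 + ((3 + 70) + 4575)/(521 + 14551)) = sqrt(25647 + (73 + 4575)/15072) = sqrt(25647 + 4648*(1/15072)) = sqrt(25647 + 581/1884) = sqrt(48319529/1884) = sqrt(22758498159)/942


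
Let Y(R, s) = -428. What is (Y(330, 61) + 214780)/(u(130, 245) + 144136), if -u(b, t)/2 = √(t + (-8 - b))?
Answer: 7723959968/5193796517 + 107176*√107/5193796517 ≈ 1.4874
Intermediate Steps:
u(b, t) = -2*√(-8 + t - b) (u(b, t) = -2*√(t + (-8 - b)) = -2*√(-8 + t - b))
(Y(330, 61) + 214780)/(u(130, 245) + 144136) = (-428 + 214780)/(-2*√(-8 + 245 - 1*130) + 144136) = 214352/(-2*√(-8 + 245 - 130) + 144136) = 214352/(-2*√107 + 144136) = 214352/(144136 - 2*√107)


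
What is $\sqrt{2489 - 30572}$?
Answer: $i \sqrt{28083} \approx 167.58 i$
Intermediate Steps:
$\sqrt{2489 - 30572} = \sqrt{-28083} = i \sqrt{28083}$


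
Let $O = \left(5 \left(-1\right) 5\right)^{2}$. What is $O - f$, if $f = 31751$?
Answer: $-31126$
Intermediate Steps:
$O = 625$ ($O = \left(\left(-5\right) 5\right)^{2} = \left(-25\right)^{2} = 625$)
$O - f = 625 - 31751 = -31126$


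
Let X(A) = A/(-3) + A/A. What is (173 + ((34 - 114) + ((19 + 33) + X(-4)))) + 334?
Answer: 1444/3 ≈ 481.33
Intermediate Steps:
X(A) = 1 - A/3 (X(A) = A*(-⅓) + 1 = -A/3 + 1 = 1 - A/3)
(173 + ((34 - 114) + ((19 + 33) + X(-4)))) + 334 = (173 + ((34 - 114) + ((19 + 33) + (1 - ⅓*(-4))))) + 334 = (173 + (-80 + (52 + (1 + 4/3)))) + 334 = (173 + (-80 + (52 + 7/3))) + 334 = (173 + (-80 + 163/3)) + 334 = (173 - 77/3) + 334 = 442/3 + 334 = 1444/3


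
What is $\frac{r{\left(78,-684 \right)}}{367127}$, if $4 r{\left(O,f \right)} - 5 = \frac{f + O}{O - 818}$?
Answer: $\frac{2153}{543347960} \approx 3.9625 \cdot 10^{-6}$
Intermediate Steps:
$r{\left(O,f \right)} = \frac{5}{4} + \frac{O + f}{4 \left(-818 + O\right)}$ ($r{\left(O,f \right)} = \frac{5}{4} + \frac{\left(f + O\right) \frac{1}{O - 818}}{4} = \frac{5}{4} + \frac{\left(O + f\right) \frac{1}{-818 + O}}{4} = \frac{5}{4} + \frac{\frac{1}{-818 + O} \left(O + f\right)}{4} = \frac{5}{4} + \frac{O + f}{4 \left(-818 + O\right)}$)
$\frac{r{\left(78,-684 \right)}}{367127} = \frac{\frac{1}{4} \frac{1}{-818 + 78} \left(-4090 - 684 + 6 \cdot 78\right)}{367127} = \frac{-4090 - 684 + 468}{4 \left(-740\right)} \frac{1}{367127} = \frac{1}{4} \left(- \frac{1}{740}\right) \left(-4306\right) \frac{1}{367127} = \frac{2153}{1480} \cdot \frac{1}{367127} = \frac{2153}{543347960}$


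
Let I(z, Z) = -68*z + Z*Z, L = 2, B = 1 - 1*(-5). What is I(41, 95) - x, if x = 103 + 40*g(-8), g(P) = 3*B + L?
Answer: 5334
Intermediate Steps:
B = 6 (B = 1 + 5 = 6)
g(P) = 20 (g(P) = 3*6 + 2 = 18 + 2 = 20)
x = 903 (x = 103 + 40*20 = 103 + 800 = 903)
I(z, Z) = Z² - 68*z (I(z, Z) = -68*z + Z² = Z² - 68*z)
I(41, 95) - x = (95² - 68*41) - 1*903 = (9025 - 2788) - 903 = 6237 - 903 = 5334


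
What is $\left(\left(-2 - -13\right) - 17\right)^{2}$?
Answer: $36$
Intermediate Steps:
$\left(\left(-2 - -13\right) - 17\right)^{2} = \left(\left(-2 + 13\right) - 17\right)^{2} = \left(11 - 17\right)^{2} = \left(-6\right)^{2} = 36$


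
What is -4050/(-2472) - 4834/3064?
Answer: 4787/78898 ≈ 0.060673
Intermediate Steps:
-4050/(-2472) - 4834/3064 = -4050*(-1/2472) - 4834*1/3064 = 675/412 - 2417/1532 = 4787/78898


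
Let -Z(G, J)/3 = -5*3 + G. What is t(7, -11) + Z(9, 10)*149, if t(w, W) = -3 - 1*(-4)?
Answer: 2683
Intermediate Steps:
t(w, W) = 1 (t(w, W) = -3 + 4 = 1)
Z(G, J) = 45 - 3*G (Z(G, J) = -3*(-5*3 + G) = -3*(-15 + G) = 45 - 3*G)
t(7, -11) + Z(9, 10)*149 = 1 + (45 - 3*9)*149 = 1 + (45 - 27)*149 = 1 + 18*149 = 1 + 2682 = 2683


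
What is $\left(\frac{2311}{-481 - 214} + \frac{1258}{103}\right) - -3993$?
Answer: $\frac{286475182}{71585} \approx 4001.9$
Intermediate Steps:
$\left(\frac{2311}{-481 - 214} + \frac{1258}{103}\right) - -3993 = \left(\frac{2311}{-481 - 214} + 1258 \cdot \frac{1}{103}\right) + 3993 = \left(\frac{2311}{-695} + \frac{1258}{103}\right) + 3993 = \left(2311 \left(- \frac{1}{695}\right) + \frac{1258}{103}\right) + 3993 = \left(- \frac{2311}{695} + \frac{1258}{103}\right) + 3993 = \frac{636277}{71585} + 3993 = \frac{286475182}{71585}$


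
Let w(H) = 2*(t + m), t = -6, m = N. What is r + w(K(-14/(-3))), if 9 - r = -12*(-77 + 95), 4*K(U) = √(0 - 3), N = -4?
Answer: 205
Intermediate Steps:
m = -4
K(U) = I*√3/4 (K(U) = √(0 - 3)/4 = √(-3)/4 = (I*√3)/4 = I*√3/4)
w(H) = -20 (w(H) = 2*(-6 - 4) = 2*(-10) = -20)
r = 225 (r = 9 - (-12)*(-77 + 95) = 9 - (-12)*18 = 9 - 1*(-216) = 9 + 216 = 225)
r + w(K(-14/(-3))) = 225 - 20 = 205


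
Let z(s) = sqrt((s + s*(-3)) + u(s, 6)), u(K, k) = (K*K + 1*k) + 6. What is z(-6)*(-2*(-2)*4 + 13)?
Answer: 58*sqrt(15) ≈ 224.63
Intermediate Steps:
u(K, k) = 6 + k + K**2 (u(K, k) = (K**2 + k) + 6 = (k + K**2) + 6 = 6 + k + K**2)
z(s) = sqrt(12 + s**2 - 2*s) (z(s) = sqrt((s + s*(-3)) + (6 + 6 + s**2)) = sqrt((s - 3*s) + (12 + s**2)) = sqrt(-2*s + (12 + s**2)) = sqrt(12 + s**2 - 2*s))
z(-6)*(-2*(-2)*4 + 13) = sqrt(12 + (-6)**2 - 2*(-6))*(-2*(-2)*4 + 13) = sqrt(12 + 36 + 12)*(4*4 + 13) = sqrt(60)*(16 + 13) = (2*sqrt(15))*29 = 58*sqrt(15)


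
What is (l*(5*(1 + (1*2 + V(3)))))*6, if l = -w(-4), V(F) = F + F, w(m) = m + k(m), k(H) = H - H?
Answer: 1080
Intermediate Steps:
k(H) = 0
w(m) = m (w(m) = m + 0 = m)
V(F) = 2*F
l = 4 (l = -1*(-4) = 4)
(l*(5*(1 + (1*2 + V(3)))))*6 = (4*(5*(1 + (1*2 + 2*3))))*6 = (4*(5*(1 + (2 + 6))))*6 = (4*(5*(1 + 8)))*6 = (4*(5*9))*6 = (4*45)*6 = 180*6 = 1080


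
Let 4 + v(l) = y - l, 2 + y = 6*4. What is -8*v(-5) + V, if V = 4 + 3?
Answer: -177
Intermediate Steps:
y = 22 (y = -2 + 6*4 = -2 + 24 = 22)
v(l) = 18 - l (v(l) = -4 + (22 - l) = 18 - l)
V = 7
-8*v(-5) + V = -8*(18 - 1*(-5)) + 7 = -8*(18 + 5) + 7 = -8*23 + 7 = -184 + 7 = -177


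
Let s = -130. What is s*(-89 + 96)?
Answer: -910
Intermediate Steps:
s*(-89 + 96) = -130*(-89 + 96) = -130*7 = -910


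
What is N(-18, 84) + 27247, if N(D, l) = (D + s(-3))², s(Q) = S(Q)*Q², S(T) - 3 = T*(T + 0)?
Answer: 35347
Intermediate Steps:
S(T) = 3 + T² (S(T) = 3 + T*(T + 0) = 3 + T*T = 3 + T²)
s(Q) = Q²*(3 + Q²) (s(Q) = (3 + Q²)*Q² = Q²*(3 + Q²))
N(D, l) = (108 + D)² (N(D, l) = (D + (-3)²*(3 + (-3)²))² = (D + 9*(3 + 9))² = (D + 9*12)² = (D + 108)² = (108 + D)²)
N(-18, 84) + 27247 = (108 - 18)² + 27247 = 90² + 27247 = 8100 + 27247 = 35347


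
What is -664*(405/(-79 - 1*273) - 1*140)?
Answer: 4123855/44 ≈ 93724.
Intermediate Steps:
-664*(405/(-79 - 1*273) - 1*140) = -664*(405/(-79 - 273) - 140) = -664*(405/(-352) - 140) = -664*(405*(-1/352) - 140) = -664*(-405/352 - 140) = -664*(-49685/352) = 4123855/44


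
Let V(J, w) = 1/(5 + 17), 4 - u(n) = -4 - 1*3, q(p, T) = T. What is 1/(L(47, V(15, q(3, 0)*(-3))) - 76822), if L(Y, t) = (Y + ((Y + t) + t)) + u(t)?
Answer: -11/843886 ≈ -1.3035e-5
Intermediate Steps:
u(n) = 11 (u(n) = 4 - (-4 - 1*3) = 4 - (-4 - 3) = 4 - 1*(-7) = 4 + 7 = 11)
V(J, w) = 1/22
L(Y, t) = 11 + 2*Y + 2*t (L(Y, t) = (Y + ((Y + t) + t)) + 11 = (Y + (Y + 2*t)) + 11 = (2*Y + 2*t) + 11 = 11 + 2*Y + 2*t)
1/(L(47, V(15, q(3, 0)*(-3))) - 76822) = 1/((11 + 2*47 + 2*(1/22)) - 76822) = 1/((11 + 94 + 1/11) - 76822) = 1/(1156/11 - 76822) = 1/(-843886/11) = -11/843886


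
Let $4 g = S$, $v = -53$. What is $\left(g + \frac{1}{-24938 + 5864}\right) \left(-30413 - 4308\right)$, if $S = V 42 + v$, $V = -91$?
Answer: $\frac{1283145005317}{38148} \approx 3.3636 \cdot 10^{7}$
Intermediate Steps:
$S = -3875$ ($S = \left(-91\right) 42 - 53 = -3822 - 53 = -3875$)
$g = - \frac{3875}{4}$ ($g = \frac{1}{4} \left(-3875\right) = - \frac{3875}{4} \approx -968.75$)
$\left(g + \frac{1}{-24938 + 5864}\right) \left(-30413 - 4308\right) = \left(- \frac{3875}{4} + \frac{1}{-24938 + 5864}\right) \left(-30413 - 4308\right) = \left(- \frac{3875}{4} + \frac{1}{-19074}\right) \left(-34721\right) = \left(- \frac{3875}{4} - \frac{1}{19074}\right) \left(-34721\right) = \left(- \frac{36955877}{38148}\right) \left(-34721\right) = \frac{1283145005317}{38148}$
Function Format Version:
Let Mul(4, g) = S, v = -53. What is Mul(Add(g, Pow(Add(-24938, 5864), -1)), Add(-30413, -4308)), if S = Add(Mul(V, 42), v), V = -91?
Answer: Rational(1283145005317, 38148) ≈ 3.3636e+7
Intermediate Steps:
S = -3875 (S = Add(Mul(-91, 42), -53) = Add(-3822, -53) = -3875)
g = Rational(-3875, 4) (g = Mul(Rational(1, 4), -3875) = Rational(-3875, 4) ≈ -968.75)
Mul(Add(g, Pow(Add(-24938, 5864), -1)), Add(-30413, -4308)) = Mul(Add(Rational(-3875, 4), Pow(Add(-24938, 5864), -1)), Add(-30413, -4308)) = Mul(Add(Rational(-3875, 4), Pow(-19074, -1)), -34721) = Mul(Add(Rational(-3875, 4), Rational(-1, 19074)), -34721) = Mul(Rational(-36955877, 38148), -34721) = Rational(1283145005317, 38148)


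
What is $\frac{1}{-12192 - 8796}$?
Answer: $- \frac{1}{20988} \approx -4.7646 \cdot 10^{-5}$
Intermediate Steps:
$\frac{1}{-12192 - 8796} = \frac{1}{-20988} = - \frac{1}{20988}$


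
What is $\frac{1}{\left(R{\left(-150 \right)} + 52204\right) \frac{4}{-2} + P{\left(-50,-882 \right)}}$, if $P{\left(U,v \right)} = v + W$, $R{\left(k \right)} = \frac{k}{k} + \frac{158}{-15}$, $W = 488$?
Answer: $- \frac{15}{1571744} \approx -9.5435 \cdot 10^{-6}$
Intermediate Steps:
$R{\left(k \right)} = - \frac{143}{15}$ ($R{\left(k \right)} = 1 + 158 \left(- \frac{1}{15}\right) = 1 - \frac{158}{15} = - \frac{143}{15}$)
$P{\left(U,v \right)} = 488 + v$ ($P{\left(U,v \right)} = v + 488 = 488 + v$)
$\frac{1}{\left(R{\left(-150 \right)} + 52204\right) \frac{4}{-2} + P{\left(-50,-882 \right)}} = \frac{1}{\left(- \frac{143}{15} + 52204\right) \frac{4}{-2} + \left(488 - 882\right)} = \frac{1}{\frac{782917 \cdot 4 \left(- \frac{1}{2}\right)}{15} - 394} = \frac{1}{\frac{782917}{15} \left(-2\right) - 394} = \frac{1}{- \frac{1565834}{15} - 394} = \frac{1}{- \frac{1571744}{15}} = - \frac{15}{1571744}$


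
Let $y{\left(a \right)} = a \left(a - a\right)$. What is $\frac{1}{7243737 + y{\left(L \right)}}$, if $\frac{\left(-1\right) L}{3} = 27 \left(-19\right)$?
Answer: $\frac{1}{7243737} \approx 1.3805 \cdot 10^{-7}$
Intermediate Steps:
$L = 1539$ ($L = - 3 \cdot 27 \left(-19\right) = \left(-3\right) \left(-513\right) = 1539$)
$y{\left(a \right)} = 0$ ($y{\left(a \right)} = a 0 = 0$)
$\frac{1}{7243737 + y{\left(L \right)}} = \frac{1}{7243737 + 0} = \frac{1}{7243737}$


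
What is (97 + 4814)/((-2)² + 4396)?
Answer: 4911/4400 ≈ 1.1161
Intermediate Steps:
(97 + 4814)/((-2)² + 4396) = 4911/(4 + 4396) = 4911/4400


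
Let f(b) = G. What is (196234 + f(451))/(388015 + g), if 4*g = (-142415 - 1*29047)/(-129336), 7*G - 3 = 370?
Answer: 6968983792/13776096327 ≈ 0.50587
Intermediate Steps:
G = 373/7 (G = 3/7 + (1/7)*370 = 3/7 + 370/7 = 373/7 ≈ 53.286)
f(b) = 373/7
g = 1681/5072 (g = ((-142415 - 1*29047)/(-129336))/4 = ((-142415 - 29047)*(-1/129336))/4 = (-171462*(-1/129336))/4 = (1/4)*(1681/1268) = 1681/5072 ≈ 0.33143)
(196234 + f(451))/(388015 + g) = (196234 + 373/7)/(388015 + 1681/5072) = 1374011/(7*(1968013761/5072)) = (1374011/7)*(5072/1968013761) = 6968983792/13776096327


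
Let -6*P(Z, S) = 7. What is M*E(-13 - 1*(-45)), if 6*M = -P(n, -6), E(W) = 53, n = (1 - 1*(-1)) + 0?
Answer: 371/36 ≈ 10.306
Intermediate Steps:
n = 2 (n = (1 + 1) + 0 = 2 + 0 = 2)
P(Z, S) = -7/6 (P(Z, S) = -1/6*7 = -7/6)
M = 7/36 (M = (-1*(-7/6))/6 = (1/6)*(7/6) = 7/36 ≈ 0.19444)
M*E(-13 - 1*(-45)) = (7/36)*53 = 371/36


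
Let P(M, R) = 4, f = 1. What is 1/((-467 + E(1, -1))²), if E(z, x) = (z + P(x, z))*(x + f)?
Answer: 1/218089 ≈ 4.5853e-6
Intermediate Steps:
E(z, x) = (1 + x)*(4 + z) (E(z, x) = (z + 4)*(x + 1) = (4 + z)*(1 + x) = (1 + x)*(4 + z))
1/((-467 + E(1, -1))²) = 1/((-467 + (4 + 1 + 4*(-1) - 1*1))²) = 1/((-467 + (4 + 1 - 4 - 1))²) = 1/((-467 + 0)²) = 1/((-467)²) = 1/218089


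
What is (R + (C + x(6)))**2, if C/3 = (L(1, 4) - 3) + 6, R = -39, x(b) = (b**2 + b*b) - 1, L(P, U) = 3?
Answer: 2500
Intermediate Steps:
x(b) = -1 + 2*b**2 (x(b) = (b**2 + b**2) - 1 = 2*b**2 - 1 = -1 + 2*b**2)
C = 18 (C = 3*((3 - 3) + 6) = 3*(0 + 6) = 3*6 = 18)
(R + (C + x(6)))**2 = (-39 + (18 + (-1 + 2*6**2)))**2 = (-39 + (18 + (-1 + 2*36)))**2 = (-39 + (18 + (-1 + 72)))**2 = (-39 + (18 + 71))**2 = (-39 + 89)**2 = 50**2 = 2500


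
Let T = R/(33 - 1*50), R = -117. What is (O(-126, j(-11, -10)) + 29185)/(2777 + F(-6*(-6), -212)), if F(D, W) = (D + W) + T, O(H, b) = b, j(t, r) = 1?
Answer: 248081/22167 ≈ 11.191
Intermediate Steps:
T = 117/17 (T = -117/(33 - 1*50) = -117/(33 - 50) = -117/(-17) = -117*(-1/17) = 117/17 ≈ 6.8824)
F(D, W) = 117/17 + D + W (F(D, W) = (D + W) + 117/17 = 117/17 + D + W)
(O(-126, j(-11, -10)) + 29185)/(2777 + F(-6*(-6), -212)) = (1 + 29185)/(2777 + (117/17 - 6*(-6) - 212)) = 29186/(2777 + (117/17 + 36 - 212)) = 29186/(2777 - 2875/17) = 29186/(44334/17) = 29186*(17/44334) = 248081/22167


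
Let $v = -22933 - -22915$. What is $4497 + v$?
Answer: $4479$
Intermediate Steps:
$v = -18$ ($v = -22933 + 22915 = -18$)
$4497 + v = 4497 - 18 = 4479$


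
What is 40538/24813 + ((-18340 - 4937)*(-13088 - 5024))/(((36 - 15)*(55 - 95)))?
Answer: -435873068858/868455 ≈ -5.0190e+5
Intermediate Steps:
40538/24813 + ((-18340 - 4937)*(-13088 - 5024))/(((36 - 15)*(55 - 95))) = 40538*(1/24813) + (-23277*(-18112))/((21*(-40))) = 40538/24813 + 421593024/(-840) = 40538/24813 + 421593024*(-1/840) = 40538/24813 - 17566376/35 = -435873068858/868455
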